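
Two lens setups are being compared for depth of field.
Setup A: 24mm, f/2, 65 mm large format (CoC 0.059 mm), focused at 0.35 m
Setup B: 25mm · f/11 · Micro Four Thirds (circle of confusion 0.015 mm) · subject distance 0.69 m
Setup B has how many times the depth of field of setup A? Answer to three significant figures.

Setup A: H = 24²/(2×0.059) + 24 ≈ 4905.4 mm; DoF = Df − Dn = 375.047 − 328.089 ≈ 46.958 mm.
Setup B: H = 25²/(11×0.015) + 25 ≈ 3812.9 mm; DoF = Df − Dn = 836.93 − 586.95 ≈ 249.98 mm.
Ratio = 249.98 / 46.958 ≈ 5.32.

5.32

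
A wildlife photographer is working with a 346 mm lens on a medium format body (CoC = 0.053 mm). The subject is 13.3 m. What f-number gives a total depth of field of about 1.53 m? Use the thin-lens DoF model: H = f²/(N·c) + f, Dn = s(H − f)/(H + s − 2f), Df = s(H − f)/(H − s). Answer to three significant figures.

f/10

Write h = H − f = f²/(N·c). The thin-lens limits are Dn = s·h/(h + (s−f)) and Df = s·h/(h − (s−f)), so DoF = Df − Dn = 2·s·(s−f)·h / (h² − (s−f)²).
That is a quadratic in h: DoF·h² − 2·s·(s−f)·h − DoF·(s−f)² = 0 ⇒ h = (s−f)·(s + √(s² + DoF²)) / DoF = 12954 × (13300 + √(13300² + 1530²)) / 1530 = 12954 × (13300 + 13387.7) / 1530 ≈ 225956 mm.
Then N = f²/(c·h) = 346² / (0.053 × 225956) = 119716 / 11976 ≈ 10.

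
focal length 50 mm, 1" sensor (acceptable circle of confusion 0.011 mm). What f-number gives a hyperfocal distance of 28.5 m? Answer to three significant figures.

Rearrange H = f²/(N·c) + f for N: N = f² / ((H − f)·c).
N = 50² / ((28500 − 50) × 0.011) = 2500 / 312.9 ≈ 7.99.

f/7.99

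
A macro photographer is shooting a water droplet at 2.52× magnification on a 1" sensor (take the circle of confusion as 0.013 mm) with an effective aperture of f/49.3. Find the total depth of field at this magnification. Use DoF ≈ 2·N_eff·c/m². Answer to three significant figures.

0.202 mm

At magnification m, DoF ≈ 2·N_eff·c/m² = 2 × 49.3 × 0.013 / 2.52² = 1.282 / 6.35 ≈ 0.202 mm.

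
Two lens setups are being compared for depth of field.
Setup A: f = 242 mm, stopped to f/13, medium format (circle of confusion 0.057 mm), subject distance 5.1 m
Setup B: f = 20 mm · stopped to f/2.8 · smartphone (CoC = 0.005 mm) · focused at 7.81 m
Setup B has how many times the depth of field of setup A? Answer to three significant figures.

7.31

Setup A: H = 242²/(13×0.057) + 242 ≈ 79275.7 mm; DoF = Df − Dn = 5434.01 − 4804.67 ≈ 629.34 mm.
Setup B: H = 20²/(2.8×0.005) + 20 ≈ 28591.4 mm; DoF = Df − Dn = 10737.6 − 6136.8 ≈ 4600.8 mm.
Ratio = 4600.8 / 629.34 ≈ 7.31.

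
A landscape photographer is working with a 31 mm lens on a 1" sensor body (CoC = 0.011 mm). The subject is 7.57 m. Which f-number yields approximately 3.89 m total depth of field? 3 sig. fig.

f/2.80

Write h = H − f = f²/(N·c). The thin-lens limits are Dn = s·h/(h + (s−f)) and Df = s·h/(h − (s−f)), so DoF = Df − Dn = 2·s·(s−f)·h / (h² − (s−f)²).
That is a quadratic in h: DoF·h² − 2·s·(s−f)·h − DoF·(s−f)² = 0 ⇒ h = (s−f)·(s + √(s² + DoF²)) / DoF = 7539 × (7570 + √(7570² + 3890²)) / 3890 = 7539 × (7570 + 8510.99) / 3890 ≈ 31166 mm.
Then N = f²/(c·h) = 31² / (0.011 × 31166) = 961 / 342.82 ≈ 2.80.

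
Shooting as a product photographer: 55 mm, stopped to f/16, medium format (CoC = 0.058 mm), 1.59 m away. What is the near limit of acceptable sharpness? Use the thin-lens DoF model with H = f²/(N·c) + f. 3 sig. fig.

Hyperfocal distance H = f²/(N·c) + f = 55²/(16 × 0.058) + 55 = 3025/0.928 + 55 ≈ 3314.7 mm ≈ 3.315 m.
Near limit Dn = s·(H − f)/(H + s − 2f) = 1590 × (3314.7 − 55) / (3314.7 + 1590 − 2 × 55) = 1590 × 3259.7 / 4794.7 ≈ 1081.0 mm ≈ 1.08 m.

1.08 m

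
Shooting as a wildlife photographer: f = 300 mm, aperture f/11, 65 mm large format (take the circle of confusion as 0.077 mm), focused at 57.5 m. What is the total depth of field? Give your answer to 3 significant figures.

Hyperfocal distance H = f²/(N·c) + f = 300²/(11 × 0.077) + 300 = 90000/0.847 + 300 ≈ 106557.4 mm ≈ 106.6 m.
Near limit Dn = s·(H − f)/(H + s − 2f) = 57500 × (106557.4 − 300) / (106557.4 + 57500 − 2 × 300) = 57500 × 106257.4 / 163457.4 ≈ 37379 mm.
Far limit Df = s·(H − f)/(H − s) = 57500 × (106557.4 − 300) / (106557.4 − 57500) = 57500 × 106257.4 / 49057.4 ≈ 124544 mm.
Depth of field = Df − Dn = 124544 − 37379 ≈ 87165 mm ≈ 87.2 m.

87.2 m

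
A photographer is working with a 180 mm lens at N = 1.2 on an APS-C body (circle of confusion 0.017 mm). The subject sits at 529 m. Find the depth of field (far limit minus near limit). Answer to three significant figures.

Hyperfocal distance H = f²/(N·c) + f = 180²/(1.2 × 0.017) + 180 = 32400/0.0204 + 180 ≈ 1588415.3 mm ≈ 1588 m.
Near limit Dn = s·(H − f)/(H + s − 2f) = 529000 × (1588415.3 − 180) / (1588415.3 + 529000 − 2 × 180) = 529000 × 1588235.3 / 2117055.3 ≈ 396861 mm.
Far limit Df = s·(H − f)/(H − s) = 529000 × (1588415.3 − 180) / (1588415.3 − 529000) = 529000 × 1588235.3 / 1059415.3 ≈ 793057 mm.
Depth of field = Df − Dn = 793057 − 396861 ≈ 396196 mm ≈ 396 m.

396 m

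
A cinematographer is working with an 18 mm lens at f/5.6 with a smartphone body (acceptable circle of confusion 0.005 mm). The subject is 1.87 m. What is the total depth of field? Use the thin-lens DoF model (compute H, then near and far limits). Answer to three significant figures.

Hyperfocal distance H = f²/(N·c) + f = 18²/(5.6 × 0.005) + 18 = 324/0.028 + 18 ≈ 11589.4 mm ≈ 11.59 m.
Near limit Dn = s·(H − f)/(H + s − 2f) = 1870 × (11589.4 − 18) / (11589.4 + 1870 − 2 × 18) = 1870 × 11571.4 / 13423.4 ≈ 1612.00 mm.
Far limit Df = s·(H − f)/(H − s) = 1870 × (11589.4 − 18) / (11589.4 − 1870) = 1870 × 11571.4 / 9719.4 ≈ 2226.32 mm.
Depth of field = Df − Dn = 2226.32 − 1612.00 ≈ 614.32 mm ≈ 0.614 m.

0.614 m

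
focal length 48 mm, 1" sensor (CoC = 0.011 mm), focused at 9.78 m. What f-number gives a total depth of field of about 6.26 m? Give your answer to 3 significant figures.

f/6.30

Write h = H − f = f²/(N·c). The thin-lens limits are Dn = s·h/(h + (s−f)) and Df = s·h/(h − (s−f)), so DoF = Df − Dn = 2·s·(s−f)·h / (h² − (s−f)²).
That is a quadratic in h: DoF·h² − 2·s·(s−f)·h − DoF·(s−f)² = 0 ⇒ h = (s−f)·(s + √(s² + DoF²)) / DoF = 9732 × (9780 + √(9780² + 6260²)) / 6260 = 9732 × (9780 + 11611.9) / 6260 ≈ 33257 mm.
Then N = f²/(c·h) = 48² / (0.011 × 33257) = 2304 / 365.82 ≈ 6.30.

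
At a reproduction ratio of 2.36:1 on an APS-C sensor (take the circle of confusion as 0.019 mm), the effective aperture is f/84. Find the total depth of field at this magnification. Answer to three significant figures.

At magnification m, DoF ≈ 2·N_eff·c/m² = 2 × 84 × 0.019 / 2.36² = 3.192 / 5.57 ≈ 0.573 mm.

0.573 mm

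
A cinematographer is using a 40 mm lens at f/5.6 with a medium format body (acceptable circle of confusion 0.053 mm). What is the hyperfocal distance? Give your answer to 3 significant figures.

Hyperfocal distance H = f²/(N·c) + f = 40²/(5.6 × 0.053) + 40 = 1600/0.2968 + 40 ≈ 5430.8 mm ≈ 5.43 m.

5.43 m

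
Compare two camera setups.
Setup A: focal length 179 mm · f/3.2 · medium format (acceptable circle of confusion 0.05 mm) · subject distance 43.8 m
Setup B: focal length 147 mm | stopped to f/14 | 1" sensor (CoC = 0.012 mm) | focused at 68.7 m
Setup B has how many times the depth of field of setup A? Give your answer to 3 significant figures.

Setup A: H = 179²/(3.2×0.05) + 179 ≈ 200435.2 mm; DoF = Df − Dn = 55998 − 35966 ≈ 20032 mm.
Setup B: H = 147²/(14×0.012) + 147 ≈ 128772.0 mm; DoF = Df − Dn = 147099 − 44815 ≈ 102284 mm.
Ratio = 102284 / 20032 ≈ 5.11.

5.11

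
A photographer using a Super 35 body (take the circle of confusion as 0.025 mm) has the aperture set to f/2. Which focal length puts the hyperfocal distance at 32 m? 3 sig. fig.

From H = f²/(N·c) + f, with f ≪ H: f ≈ √(H·N·c) = √(32000 × 2 × 0.025) = √1600.0 ≈ 40.00 mm.
The +f correction barely moves this — solving exactly, f² + N·c·f − N·c·H = 0 ⇒ f = (−N·c + √((N·c)² + 4·N·c·H))/2 = (−0.05 + √6400.0)/2 ≈ 39.975 mm, so f ≈ 40.0 mm.

40.0 mm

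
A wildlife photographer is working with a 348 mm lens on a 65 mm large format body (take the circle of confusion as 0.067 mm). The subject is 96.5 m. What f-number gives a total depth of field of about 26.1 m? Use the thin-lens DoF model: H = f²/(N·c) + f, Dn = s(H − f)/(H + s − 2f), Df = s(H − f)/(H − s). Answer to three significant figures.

f/2.50

Write h = H − f = f²/(N·c). The thin-lens limits are Dn = s·h/(h + (s−f)) and Df = s·h/(h − (s−f)), so DoF = Df − Dn = 2·s·(s−f)·h / (h² − (s−f)²).
That is a quadratic in h: DoF·h² − 2·s·(s−f)·h − DoF·(s−f)² = 0 ⇒ h = (s−f)·(s + √(s² + DoF²)) / DoF = 96152 × (96500 + √(96500² + 26100²)) / 26100 = 96152 × (96500 + 99967.3) / 26100 ≈ 723783 mm.
Then N = f²/(c·h) = 348² / (0.067 × 723783) = 121104 / 48493 ≈ 2.50.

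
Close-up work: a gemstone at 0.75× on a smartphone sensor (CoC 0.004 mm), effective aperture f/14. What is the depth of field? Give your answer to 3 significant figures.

At magnification m, DoF ≈ 2·N_eff·c/m² = 2 × 14 × 0.004 / 0.75² = 0.112 / 0.5625 ≈ 0.199 mm.

0.199 mm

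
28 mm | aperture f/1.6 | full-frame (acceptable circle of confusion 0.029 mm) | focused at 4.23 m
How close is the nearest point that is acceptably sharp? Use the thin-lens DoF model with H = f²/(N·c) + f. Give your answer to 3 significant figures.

3.39 m

Hyperfocal distance H = f²/(N·c) + f = 28²/(1.6 × 0.029) + 28 = 784/0.0464 + 28 ≈ 16924.6 mm ≈ 16.92 m.
Near limit Dn = s·(H − f)/(H + s − 2f) = 4230 × (16924.6 − 28) / (16924.6 + 4230 − 2 × 28) = 4230 × 16896.6 / 21098.6 ≈ 3387.6 mm ≈ 3.39 m.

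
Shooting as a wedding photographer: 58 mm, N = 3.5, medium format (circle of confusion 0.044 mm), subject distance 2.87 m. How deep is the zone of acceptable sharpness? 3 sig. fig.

0.751 m

Hyperfocal distance H = f²/(N·c) + f = 58²/(3.5 × 0.044) + 58 = 3364/0.154 + 58 ≈ 21902.2 mm ≈ 21.90 m.
Near limit Dn = s·(H − f)/(H + s − 2f) = 2870 × (21902.2 − 58) / (21902.2 + 2870 − 2 × 58) = 2870 × 21844.2 / 24656.2 ≈ 2542.68 mm.
Far limit Df = s·(H − f)/(H − s) = 2870 × (21902.2 − 58) / (21902.2 − 2870) = 2870 × 21844.2 / 19032.2 ≈ 3294.04 mm.
Depth of field = Df − Dn = 3294.04 − 2542.68 ≈ 751.36 mm ≈ 0.751 m.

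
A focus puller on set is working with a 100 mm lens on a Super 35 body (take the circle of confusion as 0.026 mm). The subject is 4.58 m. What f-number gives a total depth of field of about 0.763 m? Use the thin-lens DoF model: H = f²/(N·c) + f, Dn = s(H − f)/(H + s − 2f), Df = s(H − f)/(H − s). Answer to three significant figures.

Write h = H − f = f²/(N·c). The thin-lens limits are Dn = s·h/(h + (s−f)) and Df = s·h/(h − (s−f)), so DoF = Df − Dn = 2·s·(s−f)·h / (h² − (s−f)²).
That is a quadratic in h: DoF·h² − 2·s·(s−f)·h − DoF·(s−f)² = 0 ⇒ h = (s−f)·(s + √(s² + DoF²)) / DoF = 4480 × (4580 + √(4580² + 763²)) / 763 = 4480 × (4580 + 4643.12) / 763 ≈ 54154 mm.
Then N = f²/(c·h) = 100² / (0.026 × 54154) = 10000 / 1408.0 ≈ 7.10.

f/7.10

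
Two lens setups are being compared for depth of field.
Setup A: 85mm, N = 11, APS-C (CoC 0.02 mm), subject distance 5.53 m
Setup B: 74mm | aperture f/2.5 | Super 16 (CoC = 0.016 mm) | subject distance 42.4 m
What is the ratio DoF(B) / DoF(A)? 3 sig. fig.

Setup A: H = 85²/(11×0.02) + 85 ≈ 32925.9 mm; DoF = Df − Dn = 6629.1 − 4743.5 ≈ 1885.6 mm.
Setup B: H = 74²/(2.5×0.016) + 74 ≈ 136974.0 mm; DoF = Df − Dn = 61376 − 32387 ≈ 28989 mm.
Ratio = 28989 / 1885.6 ≈ 15.4.

15.4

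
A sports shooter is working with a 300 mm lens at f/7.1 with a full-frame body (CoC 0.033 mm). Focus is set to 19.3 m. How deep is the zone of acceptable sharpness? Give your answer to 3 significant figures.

Hyperfocal distance H = f²/(N·c) + f = 300²/(7.1 × 0.033) + 300 = 90000/0.2343 + 300 ≈ 384422.9 mm ≈ 384.4 m.
Near limit Dn = s·(H − f)/(H + s − 2f) = 19300 × (384422.9 − 300) / (384422.9 + 19300 − 2 × 300) = 19300 × 384122.9 / 403122.9 ≈ 18390.4 mm.
Far limit Df = s·(H − f)/(H − s) = 19300 × (384422.9 − 300) / (384422.9 − 19300) = 19300 × 384122.9 / 365122.9 ≈ 20304.3 mm.
Depth of field = Df − Dn = 20304.3 − 18390.4 ≈ 1913.9 mm ≈ 1.91 m.

1.91 m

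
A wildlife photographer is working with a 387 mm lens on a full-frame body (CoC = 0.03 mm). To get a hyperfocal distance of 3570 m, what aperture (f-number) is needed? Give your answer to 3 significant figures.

f/1.40

Rearrange H = f²/(N·c) + f for N: N = f² / ((H − f)·c).
N = 387² / ((3570000 − 387) × 0.03) = 149769 / 107088 ≈ 1.40.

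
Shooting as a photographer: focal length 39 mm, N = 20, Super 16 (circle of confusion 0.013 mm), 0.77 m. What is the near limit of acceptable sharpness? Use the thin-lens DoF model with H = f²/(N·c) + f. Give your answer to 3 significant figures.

0.684 m

Hyperfocal distance H = f²/(N·c) + f = 39²/(20 × 0.013) + 39 = 1521/0.26 + 39 ≈ 5889.0 mm ≈ 5.889 m.
Near limit Dn = s·(H − f)/(H + s − 2f) = 770 × (5889.0 − 39) / (5889.0 + 770 − 2 × 39) = 770 × 5850.0 / 6581.0 ≈ 684.47 mm ≈ 0.684 m.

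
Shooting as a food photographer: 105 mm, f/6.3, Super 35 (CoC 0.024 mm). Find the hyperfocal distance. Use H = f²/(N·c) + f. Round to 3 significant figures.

73.0 m

Hyperfocal distance H = f²/(N·c) + f = 105²/(6.3 × 0.024) + 105 = 11025/0.1512 + 105 ≈ 73021.7 mm ≈ 73.0 m.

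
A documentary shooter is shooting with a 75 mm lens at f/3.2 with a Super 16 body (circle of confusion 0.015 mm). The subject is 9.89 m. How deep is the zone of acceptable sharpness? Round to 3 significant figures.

Hyperfocal distance H = f²/(N·c) + f = 75²/(3.2 × 0.015) + 75 = 5625/0.048 + 75 ≈ 117262.5 mm ≈ 117.3 m.
Near limit Dn = s·(H − f)/(H + s − 2f) = 9890 × (117262.5 − 75) / (117262.5 + 9890 − 2 × 75) = 9890 × 117187.5 / 127002.5 ≈ 9125.7 mm.
Far limit Df = s·(H − f)/(H − s) = 9890 × (117262.5 − 75) / (117262.5 − 9890) = 9890 × 117187.5 / 107372.5 ≈ 10794.1 mm.
Depth of field = Df − Dn = 10794.1 − 9125.7 ≈ 1668.4 mm ≈ 1.67 m.

1.67 m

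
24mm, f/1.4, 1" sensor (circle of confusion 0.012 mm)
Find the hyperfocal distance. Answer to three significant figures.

Hyperfocal distance H = f²/(N·c) + f = 24²/(1.4 × 0.012) + 24 = 576/0.0168 + 24 ≈ 34309.7 mm ≈ 34.3 m.

34.3 m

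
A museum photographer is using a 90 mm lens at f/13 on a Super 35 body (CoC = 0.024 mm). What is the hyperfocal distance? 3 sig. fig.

26.1 m

Hyperfocal distance H = f²/(N·c) + f = 90²/(13 × 0.024) + 90 = 8100/0.312 + 90 ≈ 26051.5 mm ≈ 26.1 m.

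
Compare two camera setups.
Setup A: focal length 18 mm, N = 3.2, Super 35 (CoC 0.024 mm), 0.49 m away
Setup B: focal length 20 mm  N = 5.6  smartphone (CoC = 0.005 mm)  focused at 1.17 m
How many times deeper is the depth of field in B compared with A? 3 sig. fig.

1.71

Setup A: H = 18²/(3.2×0.024) + 18 ≈ 4236.8 mm; DoF = Df − Dn = 551.73 − 440.69 ≈ 111.04 mm.
Setup B: H = 20²/(5.6×0.005) + 20 ≈ 14305.7 mm; DoF = Df − Dn = 1272.43 − 1082.83 ≈ 189.60 mm.
Ratio = 189.60 / 111.04 ≈ 1.71.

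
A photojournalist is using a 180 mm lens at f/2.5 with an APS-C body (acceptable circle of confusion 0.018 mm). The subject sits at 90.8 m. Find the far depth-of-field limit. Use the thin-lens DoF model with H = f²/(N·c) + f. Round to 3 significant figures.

Hyperfocal distance H = f²/(N·c) + f = 180²/(2.5 × 0.018) + 180 = 32400/0.045 + 180 ≈ 720180.0 mm ≈ 720.2 m.
Far limit Df = s·(H − f)/(H − s) = 90800 × (720180.0 − 180) / (720180.0 − 90800) = 90800 × 720000.0 / 629380.0 ≈ 103874 mm ≈ 104 m.

104 m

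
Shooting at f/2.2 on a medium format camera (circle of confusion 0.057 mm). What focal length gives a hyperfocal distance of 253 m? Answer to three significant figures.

178 mm

From H = f²/(N·c) + f, with f ≪ H: f ≈ √(H·N·c) = √(253000 × 2.2 × 0.057) = √31726 ≈ 178.1 mm.
The +f correction barely moves this — solving exactly, f² + N·c·f − N·c·H = 0 ⇒ f = (−N·c + √((N·c)² + 4·N·c·H))/2 = (−0.1254 + √126905)/2 ≈ 178.06 mm, so f ≈ 178 mm.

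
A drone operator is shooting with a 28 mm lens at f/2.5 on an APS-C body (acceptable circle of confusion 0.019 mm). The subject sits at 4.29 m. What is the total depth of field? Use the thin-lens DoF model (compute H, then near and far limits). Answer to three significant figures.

Hyperfocal distance H = f²/(N·c) + f = 28²/(2.5 × 0.019) + 28 = 784/0.0475 + 28 ≈ 16533.3 mm ≈ 16.53 m.
Near limit Dn = s·(H − f)/(H + s − 2f) = 4290 × (16533.3 − 28) / (16533.3 + 4290 − 2 × 28) = 4290 × 16505.3 / 20767.3 ≈ 3409.6 mm.
Far limit Df = s·(H − f)/(H − s) = 4290 × (16533.3 − 28) / (16533.3 − 4290) = 4290 × 16505.3 / 12243.3 ≈ 5783.4 mm.
Depth of field = Df − Dn = 5783.4 − 3409.6 ≈ 2373.8 mm ≈ 2.37 m.

2.37 m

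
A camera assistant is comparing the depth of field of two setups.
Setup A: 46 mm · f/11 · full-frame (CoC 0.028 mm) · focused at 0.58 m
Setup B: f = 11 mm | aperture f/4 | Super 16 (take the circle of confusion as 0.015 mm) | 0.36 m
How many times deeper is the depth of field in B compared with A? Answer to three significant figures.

Setup A: H = 46²/(11×0.028) + 46 ≈ 6916.1 mm; DoF = Df − Dn = 628.882 − 538.169 ≈ 90.713 mm.
Setup B: H = 11²/(4×0.015) + 11 ≈ 2027.7 mm; DoF = Df − Dn = 435.34 − 306.89 ≈ 128.45 mm.
Ratio = 128.45 / 90.713 ≈ 1.42.

1.42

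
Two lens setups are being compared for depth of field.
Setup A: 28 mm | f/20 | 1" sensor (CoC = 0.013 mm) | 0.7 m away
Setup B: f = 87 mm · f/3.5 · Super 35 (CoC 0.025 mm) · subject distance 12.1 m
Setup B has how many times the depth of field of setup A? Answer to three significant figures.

Setup A: H = 28²/(20×0.013) + 28 ≈ 3043.4 mm; DoF = Df − Dn = 900.74 − 572.43 ≈ 328.31 mm.
Setup B: H = 87²/(3.5×0.025) + 87 ≈ 86589.9 mm; DoF = Df − Dn = 14051.4 − 10624.5 ≈ 3426.9 mm.
Ratio = 3426.9 / 328.31 ≈ 10.4.

10.4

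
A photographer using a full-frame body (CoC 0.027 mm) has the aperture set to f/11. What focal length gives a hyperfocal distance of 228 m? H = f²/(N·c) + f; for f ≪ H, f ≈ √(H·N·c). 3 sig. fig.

260 mm

From H = f²/(N·c) + f, with f ≪ H: f ≈ √(H·N·c) = √(228000 × 11 × 0.027) = √67716 ≈ 260.2 mm.
The +f correction barely moves this — solving exactly, f² + N·c·f − N·c·H = 0 ⇒ f = (−N·c + √((N·c)² + 4·N·c·H))/2 = (−0.297 + √270864)/2 ≈ 260.07 mm, so f ≈ 260 mm.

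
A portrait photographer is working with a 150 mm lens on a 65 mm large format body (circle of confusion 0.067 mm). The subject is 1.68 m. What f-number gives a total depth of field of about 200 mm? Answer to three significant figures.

Write h = H − f = f²/(N·c). The thin-lens limits are Dn = s·h/(h + (s−f)) and Df = s·h/(h − (s−f)), so DoF = Df − Dn = 2·s·(s−f)·h / (h² − (s−f)²).
That is a quadratic in h: DoF·h² − 2·s·(s−f)·h − DoF·(s−f)² = 0 ⇒ h = (s−f)·(s + √(s² + DoF²)) / DoF = 1530 × (1680 + √(1680² + 200²)) / 200 = 1530 × (1680 + 1691.86) / 200 ≈ 25795 mm.
Then N = f²/(c·h) = 150² / (0.067 × 25795) = 22500 / 1728.2 ≈ 13.

f/13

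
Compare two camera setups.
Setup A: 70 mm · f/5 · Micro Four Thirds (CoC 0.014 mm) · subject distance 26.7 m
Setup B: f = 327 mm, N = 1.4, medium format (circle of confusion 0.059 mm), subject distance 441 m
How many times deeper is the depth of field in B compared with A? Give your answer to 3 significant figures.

Setup A: H = 70²/(5×0.014) + 70 ≈ 70070.0 mm; DoF = Df − Dn = 43094 − 19342 ≈ 23752 mm.
Setup B: H = 327²/(1.4×0.059) + 327 ≈ 1294867.0 mm; DoF = Df − Dn = 668596 − 329004 ≈ 339592 mm.
Ratio = 339592 / 23752 ≈ 14.3.

14.3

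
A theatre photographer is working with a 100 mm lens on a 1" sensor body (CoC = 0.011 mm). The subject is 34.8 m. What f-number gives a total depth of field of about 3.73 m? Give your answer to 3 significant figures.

Write h = H − f = f²/(N·c). The thin-lens limits are Dn = s·h/(h + (s−f)) and Df = s·h/(h − (s−f)), so DoF = Df − Dn = 2·s·(s−f)·h / (h² − (s−f)²).
That is a quadratic in h: DoF·h² − 2·s·(s−f)·h − DoF·(s−f)² = 0 ⇒ h = (s−f)·(s + √(s² + DoF²)) / DoF = 34700 × (34800 + √(34800² + 3730²)) / 3730 = 34700 × (34800 + 34999.3) / 3730 ≈ 649340 mm.
Then N = f²/(c·h) = 100² / (0.011 × 649340) = 10000 / 7142.7 ≈ 1.40.

f/1.40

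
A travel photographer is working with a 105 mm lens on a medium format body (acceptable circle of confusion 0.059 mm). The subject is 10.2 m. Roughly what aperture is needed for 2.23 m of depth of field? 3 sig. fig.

Write h = H − f = f²/(N·c). The thin-lens limits are Dn = s·h/(h + (s−f)) and Df = s·h/(h − (s−f)), so DoF = Df − Dn = 2·s·(s−f)·h / (h² − (s−f)²).
That is a quadratic in h: DoF·h² − 2·s·(s−f)·h − DoF·(s−f)² = 0 ⇒ h = (s−f)·(s + √(s² + DoF²)) / DoF = 10095 × (10200 + √(10200² + 2230²)) / 2230 = 10095 × (10200 + 10440.9) / 2230 ≈ 93440 mm.
Then N = f²/(c·h) = 105² / (0.059 × 93440) = 11025 / 5512.9 ≈ 2.00.

f/2.00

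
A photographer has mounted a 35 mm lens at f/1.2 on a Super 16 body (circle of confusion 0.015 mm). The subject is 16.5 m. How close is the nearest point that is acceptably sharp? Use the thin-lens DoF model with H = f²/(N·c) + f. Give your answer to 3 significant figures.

Hyperfocal distance H = f²/(N·c) + f = 35²/(1.2 × 0.015) + 35 = 1225/0.018 + 35 ≈ 68090.6 mm ≈ 68.09 m.
Near limit Dn = s·(H − f)/(H + s − 2f) = 16500 × (68090.6 − 35) / (68090.6 + 16500 − 2 × 35) = 16500 × 68055.6 / 84520.6 ≈ 13286 mm ≈ 13.3 m.

13.3 m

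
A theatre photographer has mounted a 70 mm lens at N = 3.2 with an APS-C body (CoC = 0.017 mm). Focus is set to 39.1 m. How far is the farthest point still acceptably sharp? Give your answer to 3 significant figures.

69.0 m

Hyperfocal distance H = f²/(N·c) + f = 70²/(3.2 × 0.017) + 70 = 4900/0.0544 + 70 ≈ 90143.5 mm ≈ 90.14 m.
Far limit Df = s·(H − f)/(H − s) = 39100 × (90143.5 − 70) / (90143.5 − 39100) = 39100 × 90073.5 / 51043.5 ≈ 68997 mm ≈ 69.0 m.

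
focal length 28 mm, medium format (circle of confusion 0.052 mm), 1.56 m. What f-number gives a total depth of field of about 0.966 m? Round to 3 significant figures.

Write h = H − f = f²/(N·c). The thin-lens limits are Dn = s·h/(h + (s−f)) and Df = s·h/(h − (s−f)), so DoF = Df − Dn = 2·s·(s−f)·h / (h² − (s−f)²).
That is a quadratic in h: DoF·h² − 2·s·(s−f)·h − DoF·(s−f)² = 0 ⇒ h = (s−f)·(s + √(s² + DoF²)) / DoF = 1532 × (1560 + √(1560² + 966²)) / 966 = 1532 × (1560 + 1834.87) / 966 ≈ 5384.0 mm.
Then N = f²/(c·h) = 28² / (0.052 × 5384.0) = 784 / 279.97 ≈ 2.80.

f/2.80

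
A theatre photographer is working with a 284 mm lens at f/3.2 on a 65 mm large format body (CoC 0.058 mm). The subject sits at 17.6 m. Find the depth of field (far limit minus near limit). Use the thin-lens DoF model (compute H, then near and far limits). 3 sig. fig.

Hyperfocal distance H = f²/(N·c) + f = 284²/(3.2 × 0.058) + 284 = 80656/0.1856 + 284 ≈ 434853.0 mm ≈ 434.9 m.
Near limit Dn = s·(H − f)/(H + s − 2f) = 17600 × (434853.0 − 284) / (434853.0 + 17600 − 2 × 284) = 17600 × 434569.0 / 451885.0 ≈ 16925.6 mm.
Far limit Df = s·(H − f)/(H − s) = 17600 × (434853.0 − 284) / (434853.0 − 17600) = 17600 × 434569.0 / 417253.0 ≈ 18330.4 mm.
Depth of field = Df − Dn = 18330.4 − 16925.6 ≈ 1404.8 mm ≈ 1.40 m.

1.40 m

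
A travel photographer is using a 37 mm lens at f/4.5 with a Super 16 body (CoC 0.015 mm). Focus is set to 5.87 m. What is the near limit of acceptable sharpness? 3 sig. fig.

Hyperfocal distance H = f²/(N·c) + f = 37²/(4.5 × 0.015) + 37 = 1369/0.0675 + 37 ≈ 20318.5 mm ≈ 20.32 m.
Near limit Dn = s·(H − f)/(H + s − 2f) = 5870 × (20318.5 − 37) / (20318.5 + 5870 − 2 × 37) = 5870 × 20281.5 / 26114.5 ≈ 4558.9 mm ≈ 4.56 m.

4.56 m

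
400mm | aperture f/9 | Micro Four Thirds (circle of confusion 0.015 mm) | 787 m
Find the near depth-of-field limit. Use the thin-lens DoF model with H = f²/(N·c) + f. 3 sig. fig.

Hyperfocal distance H = f²/(N·c) + f = 400²/(9 × 0.015) + 400 = 160000/0.135 + 400 ≈ 1185585.2 mm ≈ 1186 m.
Near limit Dn = s·(H − f)/(H + s − 2f) = 787000 × (1185585.2 − 400) / (1185585.2 + 787000 − 2 × 400) = 787000 × 1185185.2 / 1971785.2 ≈ 473044 mm ≈ 473 m.

473 m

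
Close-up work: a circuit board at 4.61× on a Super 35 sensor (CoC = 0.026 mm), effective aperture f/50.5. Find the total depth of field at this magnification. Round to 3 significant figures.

At magnification m, DoF ≈ 2·N_eff·c/m² = 2 × 50.5 × 0.026 / 4.61² = 2.626 / 21.25 ≈ 0.124 mm.

0.124 mm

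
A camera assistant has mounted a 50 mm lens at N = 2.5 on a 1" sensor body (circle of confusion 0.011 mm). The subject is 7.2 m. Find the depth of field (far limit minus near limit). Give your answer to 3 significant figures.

1.14 m

Hyperfocal distance H = f²/(N·c) + f = 50²/(2.5 × 0.011) + 50 = 2500/0.0275 + 50 ≈ 90959.1 mm ≈ 90.96 m.
Near limit Dn = s·(H − f)/(H + s − 2f) = 7200 × (90959.1 − 50) / (90959.1 + 7200 − 2 × 50) = 7200 × 90909.1 / 98059.1 ≈ 6675.0 mm.
Far limit Df = s·(H − f)/(H − s) = 7200 × (90959.1 − 50) / (90959.1 − 7200) = 7200 × 90909.1 / 83759.1 ≈ 7814.6 mm.
Depth of field = Df − Dn = 7814.6 − 6675.0 ≈ 1139.6 mm ≈ 1.14 m.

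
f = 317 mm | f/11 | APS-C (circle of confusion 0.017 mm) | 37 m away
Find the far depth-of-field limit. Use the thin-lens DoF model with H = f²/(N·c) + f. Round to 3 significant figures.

Hyperfocal distance H = f²/(N·c) + f = 317²/(11 × 0.017) + 317 = 100489/0.187 + 317 ≈ 537691.3 mm ≈ 537.7 m.
Far limit Df = s·(H − f)/(H − s) = 37000 × (537691.3 − 317) / (537691.3 − 37000) = 37000 × 537374.3 / 500691.3 ≈ 39711 mm ≈ 39.7 m.

39.7 m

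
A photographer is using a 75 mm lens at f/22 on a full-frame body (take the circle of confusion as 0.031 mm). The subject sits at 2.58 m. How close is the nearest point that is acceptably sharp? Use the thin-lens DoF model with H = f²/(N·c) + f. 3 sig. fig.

1.98 m

Hyperfocal distance H = f²/(N·c) + f = 75²/(22 × 0.031) + 75 = 5625/0.682 + 75 ≈ 8322.8 mm ≈ 8.323 m.
Near limit Dn = s·(H − f)/(H + s − 2f) = 2580 × (8322.8 − 75) / (8322.8 + 2580 − 2 × 75) = 2580 × 8247.8 / 10752.8 ≈ 1979.0 mm ≈ 1.98 m.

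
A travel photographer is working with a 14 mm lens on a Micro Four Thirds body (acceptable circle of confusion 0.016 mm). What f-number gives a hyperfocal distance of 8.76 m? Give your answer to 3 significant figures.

Rearrange H = f²/(N·c) + f for N: N = f² / ((H − f)·c).
N = 14² / ((8760 − 14) × 0.016) = 196 / 139.9 ≈ 1.40.

f/1.40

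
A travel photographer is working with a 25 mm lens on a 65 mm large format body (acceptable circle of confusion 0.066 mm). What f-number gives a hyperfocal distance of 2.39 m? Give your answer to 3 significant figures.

f/4

Rearrange H = f²/(N·c) + f for N: N = f² / ((H − f)·c).
N = 25² / ((2390 − 25) × 0.066) = 625 / 156.1 ≈ 4.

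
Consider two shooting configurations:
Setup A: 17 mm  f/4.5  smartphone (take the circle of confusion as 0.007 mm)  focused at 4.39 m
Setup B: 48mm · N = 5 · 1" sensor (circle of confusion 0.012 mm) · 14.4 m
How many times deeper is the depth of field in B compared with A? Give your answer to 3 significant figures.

Setup A: H = 17²/(4.5×0.007) + 17 ≈ 9191.6 mm; DoF = Df − Dn = 8388.1 − 2973.0 ≈ 5415.1 mm.
Setup B: H = 48²/(5×0.012) + 48 ≈ 38448.0 mm; DoF = Df − Dn = 22994 − 10482 ≈ 12512 mm.
Ratio = 12512 / 5415.1 ≈ 2.31.

2.31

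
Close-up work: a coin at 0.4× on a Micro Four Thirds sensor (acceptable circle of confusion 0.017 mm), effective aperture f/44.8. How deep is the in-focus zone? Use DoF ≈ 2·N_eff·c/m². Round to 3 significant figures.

9.52 mm

At magnification m, DoF ≈ 2·N_eff·c/m² = 2 × 44.8 × 0.017 / 0.4² = 1.523 / 0.16 ≈ 9.52 mm.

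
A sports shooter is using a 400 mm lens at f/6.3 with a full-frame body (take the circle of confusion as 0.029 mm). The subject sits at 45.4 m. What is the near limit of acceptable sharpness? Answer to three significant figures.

43.2 m

Hyperfocal distance H = f²/(N·c) + f = 400²/(6.3 × 0.029) + 400 = 160000/0.1827 + 400 ≈ 876152.6 mm ≈ 876.2 m.
Near limit Dn = s·(H − f)/(H + s − 2f) = 45400 × (876152.6 − 400) / (876152.6 + 45400 − 2 × 400) = 45400 × 875752.6 / 920752.6 ≈ 43181 mm ≈ 43.2 m.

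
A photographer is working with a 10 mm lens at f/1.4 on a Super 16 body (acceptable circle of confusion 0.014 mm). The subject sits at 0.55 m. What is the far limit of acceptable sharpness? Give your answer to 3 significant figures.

0.615 m

Hyperfocal distance H = f²/(N·c) + f = 10²/(1.4 × 0.014) + 10 = 100/0.0196 + 10 ≈ 5112.0 mm ≈ 5.112 m.
Far limit Df = s·(H − f)/(H − s) = 550 × (5112.0 − 10) / (5112.0 − 550) = 550 × 5102.0 / 4562.0 ≈ 615.10 mm ≈ 0.615 m.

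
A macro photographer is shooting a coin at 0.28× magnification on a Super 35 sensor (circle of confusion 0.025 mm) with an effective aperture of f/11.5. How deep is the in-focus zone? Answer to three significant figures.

7.33 mm

At magnification m, DoF ≈ 2·N_eff·c/m² = 2 × 11.5 × 0.025 / 0.28² = 0.575 / 0.0784 ≈ 7.33 mm.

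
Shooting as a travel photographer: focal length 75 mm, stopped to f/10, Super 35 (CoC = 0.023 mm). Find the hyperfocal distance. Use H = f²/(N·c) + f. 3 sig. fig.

Hyperfocal distance H = f²/(N·c) + f = 75²/(10 × 0.023) + 75 = 5625/0.23 + 75 ≈ 24531.5 mm ≈ 24.5 m.

24.5 m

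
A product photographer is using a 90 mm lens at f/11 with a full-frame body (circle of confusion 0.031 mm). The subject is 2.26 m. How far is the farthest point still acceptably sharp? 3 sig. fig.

2.49 m

Hyperfocal distance H = f²/(N·c) + f = 90²/(11 × 0.031) + 90 = 8100/0.341 + 90 ≈ 23843.7 mm ≈ 23.84 m.
Far limit Df = s·(H − f)/(H − s) = 2260 × (23843.7 − 90) / (23843.7 − 2260) = 2260 × 23753.7 / 21583.7 ≈ 2487.2 mm ≈ 2.49 m.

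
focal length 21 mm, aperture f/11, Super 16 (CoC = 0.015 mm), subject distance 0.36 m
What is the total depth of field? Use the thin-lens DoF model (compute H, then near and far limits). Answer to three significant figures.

92.8 mm

Hyperfocal distance H = f²/(N·c) + f = 21²/(11 × 0.015) + 21 = 441/0.165 + 21 ≈ 2693.7 mm ≈ 2.694 m.
Near limit Dn = s·(H − f)/(H + s − 2f) = 360 × (2693.7 − 21) / (2693.7 + 360 − 2 × 21) = 360 × 2672.7 / 3011.7 ≈ 319.478 mm.
Far limit Df = s·(H − f)/(H − s) = 360 × (2693.7 − 21) / (2693.7 − 360) = 360 × 2672.7 / 2333.7 ≈ 412.294 mm.
Depth of field = Df − Dn = 412.294 − 319.478 ≈ 92.816 mm.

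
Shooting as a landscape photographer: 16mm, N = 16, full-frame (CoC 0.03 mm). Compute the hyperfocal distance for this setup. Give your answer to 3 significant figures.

Hyperfocal distance H = f²/(N·c) + f = 16²/(16 × 0.03) + 16 = 256/0.48 + 16 ≈ 549.3 mm ≈ 0.549 m.

0.549 m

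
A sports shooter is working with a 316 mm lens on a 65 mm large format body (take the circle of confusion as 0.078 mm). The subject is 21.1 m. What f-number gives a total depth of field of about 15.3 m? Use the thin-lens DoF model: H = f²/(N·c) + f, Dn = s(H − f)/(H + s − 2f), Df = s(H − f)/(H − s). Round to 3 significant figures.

Write h = H − f = f²/(N·c). The thin-lens limits are Dn = s·h/(h + (s−f)) and Df = s·h/(h − (s−f)), so DoF = Df − Dn = 2·s·(s−f)·h / (h² − (s−f)²).
That is a quadratic in h: DoF·h² − 2·s·(s−f)·h − DoF·(s−f)² = 0 ⇒ h = (s−f)·(s + √(s² + DoF²)) / DoF = 20784 × (21100 + √(21100² + 15300²)) / 15300 = 20784 × (21100 + 26063.4) / 15300 ≈ 64068 mm.
Then N = f²/(c·h) = 316² / (0.078 × 64068) = 99856 / 4997.3 ≈ 20.

f/20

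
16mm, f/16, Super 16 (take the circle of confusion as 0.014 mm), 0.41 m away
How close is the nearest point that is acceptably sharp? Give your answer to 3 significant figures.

Hyperfocal distance H = f²/(N·c) + f = 16²/(16 × 0.014) + 16 = 256/0.224 + 16 ≈ 1158.9 mm ≈ 1.159 m.
Near limit Dn = s·(H − f)/(H + s − 2f) = 410 × (1158.9 − 16) / (1158.9 + 410 − 2 × 16) = 410 × 1142.9 / 1536.9 ≈ 304.89 mm.

305 mm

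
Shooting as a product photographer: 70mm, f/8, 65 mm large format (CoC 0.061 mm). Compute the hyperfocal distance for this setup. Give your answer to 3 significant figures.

10.1 m

Hyperfocal distance H = f²/(N·c) + f = 70²/(8 × 0.061) + 70 = 4900/0.488 + 70 ≈ 10111.0 mm ≈ 10.1 m.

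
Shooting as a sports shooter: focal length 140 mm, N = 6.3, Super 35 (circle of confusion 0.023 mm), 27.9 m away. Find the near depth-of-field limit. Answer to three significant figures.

Hyperfocal distance H = f²/(N·c) + f = 140²/(6.3 × 0.023) + 140 = 19600/0.1449 + 140 ≈ 135405.7 mm ≈ 135.4 m.
Near limit Dn = s·(H − f)/(H + s − 2f) = 27900 × (135405.7 − 140) / (135405.7 + 27900 − 2 × 140) = 27900 × 135265.7 / 163025.7 ≈ 23149 mm ≈ 23.1 m.

23.1 m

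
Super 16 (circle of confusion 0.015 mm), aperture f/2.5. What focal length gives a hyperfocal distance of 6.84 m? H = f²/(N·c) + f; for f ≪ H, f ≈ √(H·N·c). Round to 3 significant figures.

From H = f²/(N·c) + f, with f ≪ H: f ≈ √(H·N·c) = √(6840 × 2.5 × 0.015) = √256.50 ≈ 16.02 mm.
The +f correction barely moves this — solving exactly, f² + N·c·f − N·c·H = 0 ⇒ f = (−N·c + √((N·c)² + 4·N·c·H))/2 = (−0.0375 + √1026.0)/2 ≈ 15.997 mm, so f ≈ 16.0 mm.

16.0 mm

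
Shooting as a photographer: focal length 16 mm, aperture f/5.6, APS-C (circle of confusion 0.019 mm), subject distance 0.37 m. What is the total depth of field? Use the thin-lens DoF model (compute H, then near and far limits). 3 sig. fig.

111 mm

Hyperfocal distance H = f²/(N·c) + f = 16²/(5.6 × 0.019) + 16 = 256/0.1064 + 16 ≈ 2422.0 mm ≈ 2.422 m.
Near limit Dn = s·(H − f)/(H + s − 2f) = 370 × (2422.0 − 16) / (2422.0 + 370 − 2 × 16) = 370 × 2406.0 / 2760.0 ≈ 322.54 mm.
Far limit Df = s·(H − f)/(H − s) = 370 × (2422.0 − 16) / (2422.0 − 370) = 370 × 2406.0 / 2052.0 ≈ 433.83 mm.
Depth of field = Df − Dn = 433.83 − 322.54 ≈ 111.29 mm.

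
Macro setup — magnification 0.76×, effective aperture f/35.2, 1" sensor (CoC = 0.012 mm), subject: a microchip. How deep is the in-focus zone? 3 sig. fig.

1.46 mm

At magnification m, DoF ≈ 2·N_eff·c/m² = 2 × 35.2 × 0.012 / 0.76² = 0.8448 / 0.5776 ≈ 1.46 mm.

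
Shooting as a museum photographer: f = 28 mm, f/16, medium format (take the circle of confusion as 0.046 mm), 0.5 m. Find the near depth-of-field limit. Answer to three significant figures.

346 mm

Hyperfocal distance H = f²/(N·c) + f = 28²/(16 × 0.046) + 28 = 784/0.736 + 28 ≈ 1093.2 mm ≈ 1.093 m.
Near limit Dn = s·(H − f)/(H + s − 2f) = 500 × (1093.2 − 28) / (1093.2 + 500 − 2 × 28) = 500 × 1065.2 / 1537.2 ≈ 346.48 mm.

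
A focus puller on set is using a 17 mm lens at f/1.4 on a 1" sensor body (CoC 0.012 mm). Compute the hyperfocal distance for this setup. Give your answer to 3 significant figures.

Hyperfocal distance H = f²/(N·c) + f = 17²/(1.4 × 0.012) + 17 = 289/0.0168 + 17 ≈ 17219.4 mm ≈ 17.2 m.

17.2 m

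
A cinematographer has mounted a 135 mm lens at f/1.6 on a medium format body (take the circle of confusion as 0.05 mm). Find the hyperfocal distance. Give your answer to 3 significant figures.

Hyperfocal distance H = f²/(N·c) + f = 135²/(1.6 × 0.05) + 135 = 18225/0.08 + 135 ≈ 227947.5 mm ≈ 228 m.

228 m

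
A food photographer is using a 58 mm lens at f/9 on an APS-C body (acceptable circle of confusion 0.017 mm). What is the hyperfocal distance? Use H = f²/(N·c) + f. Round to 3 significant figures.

22.0 m

Hyperfocal distance H = f²/(N·c) + f = 58²/(9 × 0.017) + 58 = 3364/0.153 + 58 ≈ 22044.9 mm ≈ 22.0 m.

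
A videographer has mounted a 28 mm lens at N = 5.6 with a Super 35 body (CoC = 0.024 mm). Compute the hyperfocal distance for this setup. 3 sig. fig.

5.86 m

Hyperfocal distance H = f²/(N·c) + f = 28²/(5.6 × 0.024) + 28 = 784/0.1344 + 28 ≈ 5861.3 mm ≈ 5.86 m.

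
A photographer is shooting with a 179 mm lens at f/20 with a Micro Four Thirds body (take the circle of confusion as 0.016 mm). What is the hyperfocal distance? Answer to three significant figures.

100 m

Hyperfocal distance H = f²/(N·c) + f = 179²/(20 × 0.016) + 179 = 32041/0.32 + 179 ≈ 100307.1 mm ≈ 100 m.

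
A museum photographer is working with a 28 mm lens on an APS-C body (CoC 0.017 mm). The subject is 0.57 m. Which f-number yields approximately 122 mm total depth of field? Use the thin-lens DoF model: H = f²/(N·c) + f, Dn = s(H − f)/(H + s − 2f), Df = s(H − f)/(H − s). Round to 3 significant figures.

f/9

Write h = H − f = f²/(N·c). The thin-lens limits are Dn = s·h/(h + (s−f)) and Df = s·h/(h − (s−f)), so DoF = Df − Dn = 2·s·(s−f)·h / (h² − (s−f)²).
That is a quadratic in h: DoF·h² − 2·s·(s−f)·h − DoF·(s−f)² = 0 ⇒ h = (s−f)·(s + √(s² + DoF²)) / DoF = 542 × (570 + √(570² + 122²)) / 122 = 542 × (570 + 582.910) / 122 ≈ 5121.9 mm.
Then N = f²/(c·h) = 28² / (0.017 × 5121.9) = 784 / 87.073 ≈ 9.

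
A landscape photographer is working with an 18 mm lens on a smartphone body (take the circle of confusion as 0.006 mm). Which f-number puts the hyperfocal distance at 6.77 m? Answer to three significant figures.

f/8

Rearrange H = f²/(N·c) + f for N: N = f² / ((H − f)·c).
N = 18² / ((6770 − 18) × 0.006) = 324 / 40.51 ≈ 8.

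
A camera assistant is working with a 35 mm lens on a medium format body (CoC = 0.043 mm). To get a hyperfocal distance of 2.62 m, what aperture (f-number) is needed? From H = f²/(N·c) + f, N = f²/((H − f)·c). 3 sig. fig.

Rearrange H = f²/(N·c) + f for N: N = f² / ((H − f)·c).
N = 35² / ((2620 − 35) × 0.043) = 1225 / 111.2 ≈ 11.

f/11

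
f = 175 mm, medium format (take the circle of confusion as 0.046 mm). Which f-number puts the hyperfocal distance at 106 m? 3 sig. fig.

f/6.29

Rearrange H = f²/(N·c) + f for N: N = f² / ((H − f)·c).
N = 175² / ((106000 − 175) × 0.046) = 30625 / 4868 ≈ 6.29.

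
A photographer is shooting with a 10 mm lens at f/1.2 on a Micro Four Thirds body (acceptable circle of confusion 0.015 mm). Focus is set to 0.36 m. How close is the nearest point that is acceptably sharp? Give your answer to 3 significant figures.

Hyperfocal distance H = f²/(N·c) + f = 10²/(1.2 × 0.015) + 10 = 100/0.018 + 10 ≈ 5565.6 mm ≈ 5.566 m.
Near limit Dn = s·(H − f)/(H + s − 2f) = 360 × (5565.6 − 10) / (5565.6 + 360 − 2 × 10) = 360 × 5555.6 / 5905.6 ≈ 338.66 mm.

339 mm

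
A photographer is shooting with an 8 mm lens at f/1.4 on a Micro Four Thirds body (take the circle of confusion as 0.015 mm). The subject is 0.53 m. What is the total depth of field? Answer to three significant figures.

Hyperfocal distance H = f²/(N·c) + f = 8²/(1.4 × 0.015) + 8 = 64/0.021 + 8 ≈ 3055.6 mm ≈ 3.056 m.
Near limit Dn = s·(H − f)/(H + s − 2f) = 530 × (3055.6 − 8) / (3055.6 + 530 − 2 × 8) = 530 × 3047.6 / 3569.6 ≈ 452.50 mm.
Far limit Df = s·(H − f)/(H − s) = 530 × (3055.6 − 8) / (3055.6 − 530) = 530 × 3047.6 / 2525.6 ≈ 639.54 mm.
Depth of field = Df − Dn = 639.54 − 452.50 ≈ 187.04 mm.

187 mm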